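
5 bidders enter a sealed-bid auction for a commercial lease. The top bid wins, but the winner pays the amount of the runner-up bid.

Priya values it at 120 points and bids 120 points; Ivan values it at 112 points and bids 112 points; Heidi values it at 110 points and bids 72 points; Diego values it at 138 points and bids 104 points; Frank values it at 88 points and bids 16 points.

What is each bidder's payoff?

Priya 8 points, Ivan 0 points, Heidi 0 points, Diego 0 points, Frank 0 points.

Ordered from highest: Priya 120 points > Ivan 112 points > Diego 104 points > Heidi 72 points > Frank 16 points.
Priya has the top bid and wins; the price is the second-highest bid, 112 points.
Priya's payoff = 120 points − 112 points = 8 points. All other bidders lose, so their payoff is 0.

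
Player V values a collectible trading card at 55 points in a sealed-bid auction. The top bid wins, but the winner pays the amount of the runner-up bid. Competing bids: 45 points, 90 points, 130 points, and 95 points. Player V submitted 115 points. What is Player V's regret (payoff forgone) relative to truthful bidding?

0 points

The highest competing bid is 130 points.
Bidding truthfully at 55 points: the top bid is 130 points (a rival), so Player V loses. Payoff = 0 points.
Bidding 115 points: the top bid is 130 points (a rival), so Player V loses. Payoff = 0 points.
Regret = truthful payoff − actual payoff = 0 points − 0 points = 0 points.
The bid only affects whether you win, not the price — here both bids land on the same side of the top rival bid, so the deviation is payoff-neutral.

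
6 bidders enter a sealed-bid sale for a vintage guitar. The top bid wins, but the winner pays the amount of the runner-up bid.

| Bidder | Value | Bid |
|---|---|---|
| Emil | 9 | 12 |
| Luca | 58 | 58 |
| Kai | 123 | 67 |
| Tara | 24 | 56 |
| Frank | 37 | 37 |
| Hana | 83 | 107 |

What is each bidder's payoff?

Payoffs: Emil 0, Luca 0, Kai 0, Tara 0, Frank 0, Hana 16.

Bids in descending order: Hana 107; Kai 67; Luca 58; Tara 56; Frank 37; Emil 12.
Hana has the top bid and wins; the price is the second-highest bid, 67.
Hana's payoff = 83 − 67 = 16. All other bidders lose, so their payoff is 0.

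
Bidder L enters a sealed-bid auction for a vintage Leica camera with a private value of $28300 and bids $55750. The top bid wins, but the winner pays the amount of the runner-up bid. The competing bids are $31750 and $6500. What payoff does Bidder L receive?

Bidder L's payoff: -$3450.

Highest competing bid: $31750.
Bidder L's bid $55750 is the highest overall, so Bidder L wins and pays the second-highest bid, $31750.
Payoff = value − price = $28300 − $31750 = -$3450.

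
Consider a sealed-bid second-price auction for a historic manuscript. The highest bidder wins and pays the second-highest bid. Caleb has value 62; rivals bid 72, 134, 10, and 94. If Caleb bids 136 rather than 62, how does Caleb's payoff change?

Payoff change: -72.

The highest competing bid is 134.
Bidding truthfully at 62: the top bid is 134 (a rival), so Caleb loses. Payoff = 0.
Bidding 136: Caleb has the top bid, wins, and pays the second-highest bid 134. Payoff = 62 − 134 = -72.
Change = -72 − 0 = -72.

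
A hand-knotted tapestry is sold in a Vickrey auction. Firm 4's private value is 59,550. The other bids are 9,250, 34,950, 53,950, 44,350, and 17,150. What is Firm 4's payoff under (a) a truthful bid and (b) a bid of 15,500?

(a) 5,600  (b) 0

The highest competing bid is 53,950.
Bidding truthfully at 59,550: Firm 4 has the top bid, wins, and pays the second-highest bid 53,950. Payoff = 59,550 − 53,950 = 5,600.
Bidding 15,500: the top bid is 53,950 (a rival), so Firm 4 loses. Payoff = 0.
Deviating from a truthful bid can only lose payoff in a second-price auction — never gain.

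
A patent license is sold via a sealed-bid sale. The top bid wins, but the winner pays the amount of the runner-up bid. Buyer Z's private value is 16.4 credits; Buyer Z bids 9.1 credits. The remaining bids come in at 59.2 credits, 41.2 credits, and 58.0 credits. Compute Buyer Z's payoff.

Highest competing bid: 59.2 credits.
Buyer Z's bid 9.1 credits is not the highest, so Buyer Z loses, pays nothing, and earns zero payoff.

Buyer Z's payoff: 0.0 credits.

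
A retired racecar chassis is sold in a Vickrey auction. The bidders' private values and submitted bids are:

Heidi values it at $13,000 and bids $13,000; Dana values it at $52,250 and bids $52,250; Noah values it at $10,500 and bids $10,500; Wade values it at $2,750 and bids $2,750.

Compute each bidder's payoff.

Payoffs: Heidi $0, Dana $39,250, Noah $0, Wade $0.

Sorted high to low: Dana $52,250 > Heidi $13,000 > Noah $10,500 > Wade $2,750.
Dana has the top bid and wins; the price is the second-highest bid, $13,000.
Dana's payoff = $52,250 − $13,000 = $39,250. All other bidders lose, so their payoff is 0.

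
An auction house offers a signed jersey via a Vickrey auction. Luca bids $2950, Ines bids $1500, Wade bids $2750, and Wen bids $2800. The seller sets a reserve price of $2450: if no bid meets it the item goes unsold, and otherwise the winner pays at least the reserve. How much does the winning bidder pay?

$2800

Bids in descending order: Luca $2950, then Wen $2800, then Wade $2750, then Ines $1500.
Luca has the highest bid, so Luca wins.
The second-highest bid is $2800, which exceeds the reserve, so that sets the price.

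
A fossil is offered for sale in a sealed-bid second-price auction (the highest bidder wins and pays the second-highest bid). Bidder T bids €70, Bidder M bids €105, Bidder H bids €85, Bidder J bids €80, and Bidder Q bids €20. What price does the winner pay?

€85

Bids in descending order: Bidder M €105, then Bidder H €85, then Bidder J €80, then Bidder T €70, then Bidder Q €20.
Bidder M is the highest bidder, so Bidder M wins.
Under the second-price rule, the price is the second-highest bid: €85.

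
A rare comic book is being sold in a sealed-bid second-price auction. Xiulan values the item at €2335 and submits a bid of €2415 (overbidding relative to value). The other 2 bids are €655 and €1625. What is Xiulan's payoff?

Highest competing bid: €1625.
Xiulan's bid €2415 is the highest overall, so Xiulan wins and pays the second-highest bid, €1625.
Payoff = value − price = €2335 − €1625 = €710.

€710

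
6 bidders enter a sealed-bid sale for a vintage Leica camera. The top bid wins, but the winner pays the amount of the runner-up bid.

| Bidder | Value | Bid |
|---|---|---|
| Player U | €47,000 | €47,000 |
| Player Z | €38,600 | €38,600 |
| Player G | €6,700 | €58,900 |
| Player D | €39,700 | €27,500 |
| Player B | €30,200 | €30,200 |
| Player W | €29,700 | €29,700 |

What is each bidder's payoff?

Payoffs: Player U €0, Player Z €0, Player G -€40,300, Player D €0, Player B €0, Player W €0.

Ordered from highest: Player G €58,900; Player U €47,000; Player Z €38,600; Player B €30,200; Player W €29,700; Player D €27,500.
Player G has the top bid and wins; the price is the second-highest bid, €47,000.
Player G's payoff = €6,700 − €47,000 = -€40,300. All other bidders lose, so their payoff is 0.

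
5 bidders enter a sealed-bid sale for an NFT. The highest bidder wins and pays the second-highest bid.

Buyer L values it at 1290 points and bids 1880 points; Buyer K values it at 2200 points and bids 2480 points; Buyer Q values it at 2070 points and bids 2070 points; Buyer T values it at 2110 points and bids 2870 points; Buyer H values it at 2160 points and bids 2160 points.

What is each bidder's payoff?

Ranking the bids: Buyer T 2870 points, then Buyer K 2480 points, then Buyer H 2160 points, then Buyer Q 2070 points, then Buyer L 1880 points.
Buyer T has the top bid and wins; the price is the second-highest bid, 2480 points.
Buyer T's payoff = 2110 points − 2480 points = -370 points. All other bidders lose, so their payoff is 0.

Buyer L 0 points, Buyer K 0 points, Buyer Q 0 points, Buyer T -370 points, Buyer H 0 points.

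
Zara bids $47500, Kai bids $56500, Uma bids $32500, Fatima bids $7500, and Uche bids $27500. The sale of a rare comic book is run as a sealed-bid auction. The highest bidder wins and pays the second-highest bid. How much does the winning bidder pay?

$47500

Sorted high to low: Kai $56500; Zara $47500; Uma $32500; Uche $27500; Fatima $7500.
Kai has the highest bid, so Kai wins.
The second-highest bid is $47500, so that is what Kai pays.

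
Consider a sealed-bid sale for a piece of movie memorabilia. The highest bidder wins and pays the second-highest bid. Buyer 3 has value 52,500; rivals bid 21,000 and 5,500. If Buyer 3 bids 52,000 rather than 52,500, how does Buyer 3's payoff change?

The highest competing bid is 21,000.
Bidding truthfully at 52,500: Buyer 3 has the top bid, wins, and pays the second-highest bid 21,000. Payoff = 52,500 − 21,000 = 31,500.
Bidding 52,000: Buyer 3 has the top bid, wins, and pays the second-highest bid 21,000. Payoff = 52,500 − 21,000 = 31,500.
Change = 31,500 − 31,500 = 0.
The bid only affects whether you win, not the price — here both bids land on the same side of the top rival bid, so the deviation is payoff-neutral.

Payoff change: 0.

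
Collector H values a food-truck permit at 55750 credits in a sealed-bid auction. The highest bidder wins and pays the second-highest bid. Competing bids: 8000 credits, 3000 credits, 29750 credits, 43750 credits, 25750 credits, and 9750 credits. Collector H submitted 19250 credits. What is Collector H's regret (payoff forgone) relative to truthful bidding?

The highest competing bid is 43750 credits.
Bidding truthfully at 55750 credits: Collector H has the top bid, wins, and pays the second-highest bid 43750 credits. Payoff = 55750 credits − 43750 credits = 12000 credits.
Bidding 19250 credits: the top bid is 43750 credits (a rival), so Collector H loses. Payoff = 0 credits.
Regret = truthful payoff − actual payoff = 12000 credits − 0 credits = 12000 credits.

12000 credits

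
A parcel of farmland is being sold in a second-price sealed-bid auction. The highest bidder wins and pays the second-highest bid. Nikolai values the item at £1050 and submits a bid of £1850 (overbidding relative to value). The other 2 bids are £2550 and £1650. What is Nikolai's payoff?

Nikolai's payoff: £0.

Highest competing bid: £2550.
Nikolai's bid £1850 is not the highest, so Nikolai loses, pays nothing, and earns zero payoff.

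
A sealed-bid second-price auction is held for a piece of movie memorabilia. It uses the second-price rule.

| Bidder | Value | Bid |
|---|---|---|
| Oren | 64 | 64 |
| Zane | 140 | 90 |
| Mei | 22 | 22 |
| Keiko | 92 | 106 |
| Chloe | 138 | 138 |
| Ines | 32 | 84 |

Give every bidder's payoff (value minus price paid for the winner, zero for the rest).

Ordered from highest: Chloe 138 > Keiko 106 > Zane 90 > Ines 84 > Oren 64 > Mei 22.
Chloe has the top bid and wins; the price is the second-highest bid, 106.
Chloe's payoff = 138 − 106 = 32. All other bidders lose, so their payoff is 0.

Oren 0, Zane 0, Mei 0, Keiko 0, Chloe 32, Ines 0.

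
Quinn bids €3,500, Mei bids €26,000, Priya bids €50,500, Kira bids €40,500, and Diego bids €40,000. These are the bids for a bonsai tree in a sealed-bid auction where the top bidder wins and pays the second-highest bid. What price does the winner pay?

€40,500

Bids in descending order: Priya €50,500, then Kira €40,500, then Diego €40,000, then Mei €26,000, then Quinn €3,500.
Priya is the highest bidder, so Priya wins.
Under the second-price rule, the price is the second-highest bid: €40,500.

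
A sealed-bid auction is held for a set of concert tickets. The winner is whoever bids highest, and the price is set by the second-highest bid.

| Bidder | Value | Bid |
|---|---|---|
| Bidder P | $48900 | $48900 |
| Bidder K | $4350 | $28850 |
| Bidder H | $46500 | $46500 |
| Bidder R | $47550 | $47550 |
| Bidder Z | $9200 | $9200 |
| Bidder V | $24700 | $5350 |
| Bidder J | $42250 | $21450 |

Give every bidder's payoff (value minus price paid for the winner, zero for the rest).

Payoffs: Bidder P $1350, Bidder K $0, Bidder H $0, Bidder R $0, Bidder Z $0, Bidder V $0, Bidder J $0.

Bids in descending order: Bidder P $48900; Bidder R $47550; Bidder H $46500; Bidder K $28850; Bidder J $21450; Bidder Z $9200; Bidder V $5350.
Bidder P has the top bid and wins; the price is the second-highest bid, $47550.
Bidder P's payoff = $48900 − $47550 = $1350. All other bidders lose, so their payoff is 0.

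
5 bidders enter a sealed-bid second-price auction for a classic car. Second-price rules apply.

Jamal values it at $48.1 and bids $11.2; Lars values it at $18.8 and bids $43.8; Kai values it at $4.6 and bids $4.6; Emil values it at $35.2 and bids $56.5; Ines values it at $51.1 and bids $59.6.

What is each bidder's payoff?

Jamal $0.0, Lars $0.0, Kai $0.0, Emil $0.0, Ines -$5.4.

Ordered from highest: Ines $59.6; Emil $56.5; Lars $43.8; Jamal $11.2; Kai $4.6.
Ines has the top bid and wins; the price is the second-highest bid, $56.5.
Ines's payoff = $51.1 − $56.5 = -$5.4. All other bidders lose, so their payoff is 0.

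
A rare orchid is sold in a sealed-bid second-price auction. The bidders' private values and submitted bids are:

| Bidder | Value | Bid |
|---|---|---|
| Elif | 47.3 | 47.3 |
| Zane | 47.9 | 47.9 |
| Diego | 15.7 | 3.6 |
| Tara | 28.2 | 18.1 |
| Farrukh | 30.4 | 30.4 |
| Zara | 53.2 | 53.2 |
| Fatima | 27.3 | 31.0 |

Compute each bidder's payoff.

Payoffs: Elif 0.0, Zane 0.0, Diego 0.0, Tara 0.0, Farrukh 0.0, Zara 5.3, Fatima 0.0.

Ordered from highest: Zara 53.2, then Zane 47.9, then Elif 47.3, then Fatima 31.0, then Farrukh 30.4, then Tara 18.1, then Diego 3.6.
Zara has the top bid and wins; the price is the second-highest bid, 47.9.
Zara's payoff = 53.2 − 47.9 = 5.3. All other bidders lose, so their payoff is 0.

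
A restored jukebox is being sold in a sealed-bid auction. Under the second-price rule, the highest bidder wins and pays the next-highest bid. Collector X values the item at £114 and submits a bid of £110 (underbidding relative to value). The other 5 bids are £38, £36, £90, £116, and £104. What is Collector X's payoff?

Collector X's payoff: £0.

Highest competing bid: £116.
Collector X's bid £110 is not the highest, so Collector X loses, pays nothing, and earns zero payoff.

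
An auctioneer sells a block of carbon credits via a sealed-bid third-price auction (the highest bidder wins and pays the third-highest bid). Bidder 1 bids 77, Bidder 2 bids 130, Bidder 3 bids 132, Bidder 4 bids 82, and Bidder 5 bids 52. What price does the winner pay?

Ranking the bids: Bidder 3 132; Bidder 2 130; Bidder 4 82; Bidder 1 77; Bidder 5 52.
Bidder 3 is the highest bidder, so Bidder 3 wins.
Under the third-price rule, the price is the third-highest bid: 82.

82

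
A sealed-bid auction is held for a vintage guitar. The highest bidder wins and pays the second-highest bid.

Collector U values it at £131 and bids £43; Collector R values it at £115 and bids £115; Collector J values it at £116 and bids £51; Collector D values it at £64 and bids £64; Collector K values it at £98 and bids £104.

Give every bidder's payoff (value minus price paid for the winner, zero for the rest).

Collector U £0, Collector R £11, Collector J £0, Collector D £0, Collector K £0.

Ranking the bids: Collector R £115; Collector K £104; Collector D £64; Collector J £51; Collector U £43.
Collector R has the top bid and wins; the price is the second-highest bid, £104.
Collector R's payoff = £115 − £104 = £11. All other bidders lose, so their payoff is 0.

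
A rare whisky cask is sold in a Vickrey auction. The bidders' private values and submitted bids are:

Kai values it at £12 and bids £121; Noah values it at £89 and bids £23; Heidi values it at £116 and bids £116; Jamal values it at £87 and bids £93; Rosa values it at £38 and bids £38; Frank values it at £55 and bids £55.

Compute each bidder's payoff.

Payoffs: Kai -£104, Noah £0, Heidi £0, Jamal £0, Rosa £0, Frank £0.

Ordered from highest: Kai £121 > Heidi £116 > Jamal £93 > Frank £55 > Rosa £38 > Noah £23.
Kai has the top bid and wins; the price is the second-highest bid, £116.
Kai's payoff = £12 − £116 = -£104. All other bidders lose, so their payoff is 0.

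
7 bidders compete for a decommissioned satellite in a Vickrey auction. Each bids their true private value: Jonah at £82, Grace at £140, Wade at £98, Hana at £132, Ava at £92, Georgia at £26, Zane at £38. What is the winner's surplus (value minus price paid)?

Surplus = £8.

Ranking the bids: Grace £140, then Hana £132, then Wade £98, then Ava £92, then Jonah £82, then Zane £38, then Georgia £26.
Grace wins with the top bid and pays the second-highest, £132.
Surplus = £140 − £132 = £8.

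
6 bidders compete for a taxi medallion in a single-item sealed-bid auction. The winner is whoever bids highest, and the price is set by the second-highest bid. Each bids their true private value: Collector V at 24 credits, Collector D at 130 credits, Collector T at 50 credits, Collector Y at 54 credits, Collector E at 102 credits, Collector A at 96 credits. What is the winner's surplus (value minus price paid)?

Ordered from highest: Collector D 130 credits; Collector E 102 credits; Collector A 96 credits; Collector Y 54 credits; Collector T 50 credits; Collector V 24 credits.
Collector D wins with the top bid and pays the second-highest, 102 credits.
Surplus = 130 credits − 102 credits = 28 credits.

Surplus = 28 credits.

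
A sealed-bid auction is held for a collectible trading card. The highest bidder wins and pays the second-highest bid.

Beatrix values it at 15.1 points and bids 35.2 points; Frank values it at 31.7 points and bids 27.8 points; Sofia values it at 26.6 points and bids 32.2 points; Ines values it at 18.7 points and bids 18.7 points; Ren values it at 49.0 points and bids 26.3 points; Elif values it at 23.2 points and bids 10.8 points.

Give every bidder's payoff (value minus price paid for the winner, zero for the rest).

Sorted high to low: Beatrix 35.2 points; Sofia 32.2 points; Frank 27.8 points; Ren 26.3 points; Ines 18.7 points; Elif 10.8 points.
Beatrix has the top bid and wins; the price is the second-highest bid, 32.2 points.
Beatrix's payoff = 15.1 points − 32.2 points = -17.1 points. All other bidders lose, so their payoff is 0.

Beatrix -17.1 points, Frank 0.0 points, Sofia 0.0 points, Ines 0.0 points, Ren 0.0 points, Elif 0.0 points.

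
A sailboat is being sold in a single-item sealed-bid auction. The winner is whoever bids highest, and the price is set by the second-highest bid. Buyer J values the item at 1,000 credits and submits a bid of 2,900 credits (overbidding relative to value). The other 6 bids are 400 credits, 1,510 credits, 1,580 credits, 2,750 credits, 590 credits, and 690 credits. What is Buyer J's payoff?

Highest competing bid: 2,750 credits.
Buyer J's bid 2,900 credits is the highest overall, so Buyer J wins and pays the second-highest bid, 2,750 credits.
Payoff = value − price = 1,000 credits − 2,750 credits = -1,750 credits.

Buyer J's payoff: -1,750 credits.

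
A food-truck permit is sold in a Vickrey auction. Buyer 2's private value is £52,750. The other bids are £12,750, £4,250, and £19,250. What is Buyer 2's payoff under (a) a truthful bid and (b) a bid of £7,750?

The highest competing bid is £19,250.
Bidding truthfully at £52,750: Buyer 2 has the top bid, wins, and pays the second-highest bid £19,250. Payoff = £52,750 − £19,250 = £33,500.
Bidding £7,750: the top bid is £19,250 (a rival), so Buyer 2 loses. Payoff = £0.

Truthful: £33,500; alternative: £0.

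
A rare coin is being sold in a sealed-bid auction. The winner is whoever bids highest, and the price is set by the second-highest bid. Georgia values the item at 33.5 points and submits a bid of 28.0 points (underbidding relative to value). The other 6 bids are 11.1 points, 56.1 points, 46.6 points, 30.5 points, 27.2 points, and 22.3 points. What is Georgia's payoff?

Highest competing bid: 56.1 points.
Georgia's bid 28.0 points is not the highest, so Georgia loses, pays nothing, and earns zero payoff.

Payoff = 0.0 points.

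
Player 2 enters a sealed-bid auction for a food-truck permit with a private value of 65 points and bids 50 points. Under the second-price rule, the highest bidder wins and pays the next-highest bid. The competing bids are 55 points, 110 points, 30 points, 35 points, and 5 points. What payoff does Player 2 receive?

0 points

Highest competing bid: 110 points.
Player 2's bid 50 points is not the highest, so Player 2 loses, pays nothing, and earns zero payoff.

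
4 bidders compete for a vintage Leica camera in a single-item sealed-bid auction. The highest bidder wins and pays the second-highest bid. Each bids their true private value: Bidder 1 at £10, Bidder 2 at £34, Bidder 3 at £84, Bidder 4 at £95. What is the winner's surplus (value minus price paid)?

Sorted high to low: Bidder 4 £95; Bidder 3 £84; Bidder 2 £34; Bidder 1 £10.
Bidder 4 wins with the top bid and pays the second-highest, £84.
Surplus = £95 − £84 = £11.

£11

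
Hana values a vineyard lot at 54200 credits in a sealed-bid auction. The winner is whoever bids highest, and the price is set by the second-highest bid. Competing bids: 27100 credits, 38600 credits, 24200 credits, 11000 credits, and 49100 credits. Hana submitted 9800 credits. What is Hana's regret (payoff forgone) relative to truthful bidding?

5100 credits

The highest competing bid is 49100 credits.
Bidding truthfully at 54200 credits: Hana has the top bid, wins, and pays the second-highest bid 49100 credits. Payoff = 54200 credits − 49100 credits = 5100 credits.
Bidding 9800 credits: the top bid is 49100 credits (a rival), so Hana loses. Payoff = 0 credits.
Regret = truthful payoff − actual payoff = 5100 credits − 0 credits = 5100 credits.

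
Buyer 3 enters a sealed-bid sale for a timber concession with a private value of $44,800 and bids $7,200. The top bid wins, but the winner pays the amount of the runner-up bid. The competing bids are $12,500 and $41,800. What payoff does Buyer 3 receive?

Highest competing bid: $41,800.
Buyer 3's bid $7,200 is not the highest, so Buyer 3 loses, pays nothing, and earns zero payoff.

$0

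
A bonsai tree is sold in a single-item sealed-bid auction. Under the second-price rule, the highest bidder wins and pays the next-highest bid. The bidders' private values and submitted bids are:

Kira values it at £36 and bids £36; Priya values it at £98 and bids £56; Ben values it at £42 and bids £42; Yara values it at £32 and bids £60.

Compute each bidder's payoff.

Kira £0, Priya £0, Ben £0, Yara -£24.

Ordered from highest: Yara £60, then Priya £56, then Ben £42, then Kira £36.
Yara has the top bid and wins; the price is the second-highest bid, £56.
Yara's payoff = £32 − £56 = -£24. All other bidders lose, so their payoff is 0.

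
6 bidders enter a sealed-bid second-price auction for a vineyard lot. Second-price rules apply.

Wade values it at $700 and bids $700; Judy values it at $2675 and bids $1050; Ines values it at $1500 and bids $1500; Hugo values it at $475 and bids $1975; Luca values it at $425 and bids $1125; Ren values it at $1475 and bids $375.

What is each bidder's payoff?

Ranking the bids: Hugo $1975 > Ines $1500 > Luca $1125 > Judy $1050 > Wade $700 > Ren $375.
Hugo has the top bid and wins; the price is the second-highest bid, $1500.
Hugo's payoff = $475 − $1500 = -$1025. All other bidders lose, so their payoff is 0.

Payoffs: Wade $0, Judy $0, Ines $0, Hugo -$1025, Luca $0, Ren $0.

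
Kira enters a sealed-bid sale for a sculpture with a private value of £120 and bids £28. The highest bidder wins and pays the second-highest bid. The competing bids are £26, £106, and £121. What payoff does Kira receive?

Highest competing bid: £121.
Kira's bid £28 is not the highest, so Kira loses, pays nothing, and earns zero payoff.

Payoff = £0.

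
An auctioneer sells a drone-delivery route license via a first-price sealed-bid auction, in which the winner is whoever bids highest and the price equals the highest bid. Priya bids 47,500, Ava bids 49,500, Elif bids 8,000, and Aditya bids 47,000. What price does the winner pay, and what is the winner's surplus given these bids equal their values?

The winner pays 49,500 for a surplus of 0.

Bids in descending order: Ava 49,500; Priya 47,500; Aditya 47,000; Elif 8,000.
Ava is the highest bidder, so Ava wins.
Under the first-price rule, the price is the highest bid: 49,500.
Surplus = 49,500 − 49,500 = 0.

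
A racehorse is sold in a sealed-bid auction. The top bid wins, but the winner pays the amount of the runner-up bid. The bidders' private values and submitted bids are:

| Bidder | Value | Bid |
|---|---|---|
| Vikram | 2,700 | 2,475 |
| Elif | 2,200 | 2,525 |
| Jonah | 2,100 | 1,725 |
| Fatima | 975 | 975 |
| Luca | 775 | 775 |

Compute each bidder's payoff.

Ranking the bids: Elif 2,525, then Vikram 2,475, then Jonah 1,725, then Fatima 975, then Luca 775.
Elif has the top bid and wins; the price is the second-highest bid, 2,475.
Elif's payoff = 2,200 − 2,475 = -275. All other bidders lose, so their payoff is 0.

Payoffs: Vikram 0, Elif -275, Jonah 0, Fatima 0, Luca 0.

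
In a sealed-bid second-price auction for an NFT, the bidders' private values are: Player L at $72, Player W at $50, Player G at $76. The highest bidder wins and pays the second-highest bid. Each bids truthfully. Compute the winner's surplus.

Ranking the bids: Player G $76; Player L $72; Player W $50.
Player G wins with the top bid and pays the second-highest, $72.
Surplus = $76 − $72 = $4.

Winner's surplus: $4.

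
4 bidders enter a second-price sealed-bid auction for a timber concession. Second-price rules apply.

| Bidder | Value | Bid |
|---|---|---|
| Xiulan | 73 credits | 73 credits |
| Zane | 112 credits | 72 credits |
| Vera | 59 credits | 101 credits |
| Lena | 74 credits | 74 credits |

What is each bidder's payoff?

Payoffs: Xiulan 0 credits, Zane 0 credits, Vera -15 credits, Lena 0 credits.

Bids in descending order: Vera 101 credits, then Lena 74 credits, then Xiulan 73 credits, then Zane 72 credits.
Vera has the top bid and wins; the price is the second-highest bid, 74 credits.
Vera's payoff = 59 credits − 74 credits = -15 credits. All other bidders lose, so their payoff is 0.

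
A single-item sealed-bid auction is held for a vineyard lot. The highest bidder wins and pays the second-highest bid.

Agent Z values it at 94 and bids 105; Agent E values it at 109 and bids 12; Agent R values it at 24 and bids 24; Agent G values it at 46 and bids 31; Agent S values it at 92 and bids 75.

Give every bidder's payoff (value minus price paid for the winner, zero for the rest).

Ordered from highest: Agent Z 105; Agent S 75; Agent G 31; Agent R 24; Agent E 12.
Agent Z has the top bid and wins; the price is the second-highest bid, 75.
Agent Z's payoff = 94 − 75 = 19. All other bidders lose, so their payoff is 0.

Payoffs: Agent Z 19, Agent E 0, Agent R 0, Agent G 0, Agent S 0.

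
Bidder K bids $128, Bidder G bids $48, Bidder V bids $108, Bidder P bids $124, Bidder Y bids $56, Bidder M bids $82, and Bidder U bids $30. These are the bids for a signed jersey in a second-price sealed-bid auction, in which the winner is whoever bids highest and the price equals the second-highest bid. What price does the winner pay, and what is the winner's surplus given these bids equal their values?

Ordered from highest: Bidder K $128 > Bidder P $124 > Bidder V $108 > Bidder M $82 > Bidder Y $56 > Bidder G $48 > Bidder U $30.
Bidder K is the highest bidder, so Bidder K wins.
Under the second-price rule, the price is the second-highest bid: $124.
Surplus = $128 − $124 = $4.

The winner pays $124 for a surplus of $4.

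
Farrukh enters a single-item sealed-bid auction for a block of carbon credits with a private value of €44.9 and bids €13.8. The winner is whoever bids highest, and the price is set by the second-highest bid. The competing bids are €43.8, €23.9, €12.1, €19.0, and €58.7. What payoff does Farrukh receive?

Highest competing bid: €58.7.
Farrukh's bid €13.8 is not the highest, so Farrukh loses, pays nothing, and earns zero payoff.

Payoff = €0.0.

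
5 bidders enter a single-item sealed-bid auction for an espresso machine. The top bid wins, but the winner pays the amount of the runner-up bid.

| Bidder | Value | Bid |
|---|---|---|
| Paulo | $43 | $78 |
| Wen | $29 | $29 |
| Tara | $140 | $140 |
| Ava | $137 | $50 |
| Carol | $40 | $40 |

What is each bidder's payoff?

Paulo $0, Wen $0, Tara $62, Ava $0, Carol $0.

Bids in descending order: Tara $140; Paulo $78; Ava $50; Carol $40; Wen $29.
Tara has the top bid and wins; the price is the second-highest bid, $78.
Tara's payoff = $140 − $78 = $62. All other bidders lose, so their payoff is 0.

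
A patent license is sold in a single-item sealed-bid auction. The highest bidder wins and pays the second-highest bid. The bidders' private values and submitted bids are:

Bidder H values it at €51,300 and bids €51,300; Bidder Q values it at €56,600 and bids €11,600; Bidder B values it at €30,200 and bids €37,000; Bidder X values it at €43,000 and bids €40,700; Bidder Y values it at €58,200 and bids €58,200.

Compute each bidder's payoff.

Ranking the bids: Bidder Y €58,200 > Bidder H €51,300 > Bidder X €40,700 > Bidder B €37,000 > Bidder Q €11,600.
Bidder Y has the top bid and wins; the price is the second-highest bid, €51,300.
Bidder Y's payoff = €58,200 − €51,300 = €6,900. All other bidders lose, so their payoff is 0.

Bidder H €0, Bidder Q €0, Bidder B €0, Bidder X €0, Bidder Y €6,900.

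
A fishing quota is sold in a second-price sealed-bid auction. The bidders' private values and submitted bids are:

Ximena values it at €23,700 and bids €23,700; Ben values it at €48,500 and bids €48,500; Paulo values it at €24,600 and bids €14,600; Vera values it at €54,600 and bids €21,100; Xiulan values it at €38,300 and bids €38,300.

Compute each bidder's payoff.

Payoffs: Ximena €0, Ben €10,200, Paulo €0, Vera €0, Xiulan €0.

Ranking the bids: Ben €48,500, then Xiulan €38,300, then Ximena €23,700, then Vera €21,100, then Paulo €14,600.
Ben has the top bid and wins; the price is the second-highest bid, €38,300.
Ben's payoff = €48,500 − €38,300 = €10,200. All other bidders lose, so their payoff is 0.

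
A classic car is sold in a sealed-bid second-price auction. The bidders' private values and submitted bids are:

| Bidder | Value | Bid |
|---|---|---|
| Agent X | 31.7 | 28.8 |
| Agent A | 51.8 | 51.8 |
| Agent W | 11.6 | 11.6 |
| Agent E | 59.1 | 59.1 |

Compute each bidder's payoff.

Bids in descending order: Agent E 59.1; Agent A 51.8; Agent X 28.8; Agent W 11.6.
Agent E has the top bid and wins; the price is the second-highest bid, 51.8.
Agent E's payoff = 59.1 − 51.8 = 7.3. All other bidders lose, so their payoff is 0.

Agent X 0.0, Agent A 0.0, Agent W 0.0, Agent E 7.3.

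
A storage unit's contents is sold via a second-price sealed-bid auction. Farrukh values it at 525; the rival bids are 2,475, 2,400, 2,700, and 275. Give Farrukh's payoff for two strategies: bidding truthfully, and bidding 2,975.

Truthful: 0; alternative: -2,175.

The highest competing bid is 2,700.
Bidding truthfully at 525: the top bid is 2,700 (a rival), so Farrukh loses. Payoff = 0.
Bidding 2,975: Farrukh has the top bid, wins, and pays the second-highest bid 2,700. Payoff = 525 − 2,700 = -2,175.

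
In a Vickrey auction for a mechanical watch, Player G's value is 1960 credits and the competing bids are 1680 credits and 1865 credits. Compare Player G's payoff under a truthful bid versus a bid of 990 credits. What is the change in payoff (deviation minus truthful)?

Change in payoff: -95 credits.

The highest competing bid is 1865 credits.
Bidding truthfully at 1960 credits: Player G has the top bid, wins, and pays the second-highest bid 1865 credits. Payoff = 1960 credits − 1865 credits = 95 credits.
Bidding 990 credits: the top bid is 1865 credits (a rival), so Player G loses. Payoff = 0 credits.
Change = 0 credits − 95 credits = -95 credits.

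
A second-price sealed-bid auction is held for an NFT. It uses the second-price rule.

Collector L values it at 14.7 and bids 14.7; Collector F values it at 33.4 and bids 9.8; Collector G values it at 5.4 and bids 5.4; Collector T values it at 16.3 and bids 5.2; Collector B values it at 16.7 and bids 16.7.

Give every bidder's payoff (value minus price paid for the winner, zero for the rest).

Payoffs: Collector L 0.0, Collector F 0.0, Collector G 0.0, Collector T 0.0, Collector B 2.0.

Ordered from highest: Collector B 16.7, then Collector L 14.7, then Collector F 9.8, then Collector G 5.4, then Collector T 5.2.
Collector B has the top bid and wins; the price is the second-highest bid, 14.7.
Collector B's payoff = 16.7 − 14.7 = 2.0. All other bidders lose, so their payoff is 0.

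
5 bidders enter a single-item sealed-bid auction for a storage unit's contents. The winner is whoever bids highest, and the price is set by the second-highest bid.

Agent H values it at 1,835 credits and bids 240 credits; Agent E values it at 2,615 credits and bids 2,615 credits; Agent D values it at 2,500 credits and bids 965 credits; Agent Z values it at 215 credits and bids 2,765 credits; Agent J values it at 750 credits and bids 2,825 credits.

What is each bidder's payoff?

Payoffs: Agent H 0 credits, Agent E 0 credits, Agent D 0 credits, Agent Z 0 credits, Agent J -2,015 credits.

Sorted high to low: Agent J 2,825 credits; Agent Z 2,765 credits; Agent E 2,615 credits; Agent D 965 credits; Agent H 240 credits.
Agent J has the top bid and wins; the price is the second-highest bid, 2,765 credits.
Agent J's payoff = 750 credits − 2,765 credits = -2,015 credits. All other bidders lose, so their payoff is 0.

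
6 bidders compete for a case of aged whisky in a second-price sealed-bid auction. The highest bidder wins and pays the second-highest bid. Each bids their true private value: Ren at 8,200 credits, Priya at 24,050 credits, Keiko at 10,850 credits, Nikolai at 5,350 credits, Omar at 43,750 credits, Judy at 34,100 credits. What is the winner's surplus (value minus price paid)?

9,650 credits

Bids in descending order: Omar 43,750 credits, then Judy 34,100 credits, then Priya 24,050 credits, then Keiko 10,850 credits, then Ren 8,200 credits, then Nikolai 5,350 credits.
Omar wins with the top bid and pays the second-highest, 34,100 credits.
Surplus = 43,750 credits − 34,100 credits = 9,650 credits.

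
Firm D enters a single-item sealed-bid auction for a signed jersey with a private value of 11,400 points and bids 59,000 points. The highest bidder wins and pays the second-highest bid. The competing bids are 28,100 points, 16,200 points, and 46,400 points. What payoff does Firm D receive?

Firm D's payoff: -35,000 points.

Highest competing bid: 46,400 points.
Firm D's bid 59,000 points is the highest overall, so Firm D wins and pays the second-highest bid, 46,400 points.
Payoff = value − price = 11,400 points − 46,400 points = -35,000 points.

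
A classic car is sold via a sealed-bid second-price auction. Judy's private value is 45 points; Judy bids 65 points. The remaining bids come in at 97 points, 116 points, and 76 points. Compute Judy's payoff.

Payoff = 0 points.

Highest competing bid: 116 points.
Judy's bid 65 points is not the highest, so Judy loses, pays nothing, and earns zero payoff.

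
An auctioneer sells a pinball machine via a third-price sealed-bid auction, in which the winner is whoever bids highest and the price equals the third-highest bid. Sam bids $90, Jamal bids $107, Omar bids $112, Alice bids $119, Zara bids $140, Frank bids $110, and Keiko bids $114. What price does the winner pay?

$114

Ranking the bids: Zara $140, then Alice $119, then Keiko $114, then Omar $112, then Frank $110, then Jamal $107, then Sam $90.
Zara is the highest bidder, so Zara wins.
Under the third-price rule, the price is the third-highest bid: $114.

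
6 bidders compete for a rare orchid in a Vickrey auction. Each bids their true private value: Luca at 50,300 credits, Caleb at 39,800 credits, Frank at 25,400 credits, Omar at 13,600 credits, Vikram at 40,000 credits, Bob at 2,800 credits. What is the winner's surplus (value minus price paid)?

Sorted high to low: Luca 50,300 credits, then Vikram 40,000 credits, then Caleb 39,800 credits, then Frank 25,400 credits, then Omar 13,600 credits, then Bob 2,800 credits.
Luca wins with the top bid and pays the second-highest, 40,000 credits.
Surplus = 50,300 credits − 40,000 credits = 10,300 credits.

Winner's surplus: 10,300 credits.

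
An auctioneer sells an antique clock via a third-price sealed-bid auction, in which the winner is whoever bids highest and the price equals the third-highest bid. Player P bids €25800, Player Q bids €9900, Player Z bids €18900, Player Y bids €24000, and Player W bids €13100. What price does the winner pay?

The winner pays €18900.

Ordered from highest: Player P €25800; Player Y €24000; Player Z €18900; Player W €13100; Player Q €9900.
Player P is the highest bidder, so Player P wins.
Under the third-price rule, the price is the third-highest bid: €18900.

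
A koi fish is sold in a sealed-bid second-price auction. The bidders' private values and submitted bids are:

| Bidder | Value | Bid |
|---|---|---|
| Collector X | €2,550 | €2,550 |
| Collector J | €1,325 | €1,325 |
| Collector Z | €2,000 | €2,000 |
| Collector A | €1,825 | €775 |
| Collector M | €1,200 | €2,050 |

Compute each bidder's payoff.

Payoffs: Collector X €500, Collector J €0, Collector Z €0, Collector A €0, Collector M €0.

Bids in descending order: Collector X €2,550, then Collector M €2,050, then Collector Z €2,000, then Collector J €1,325, then Collector A €775.
Collector X has the top bid and wins; the price is the second-highest bid, €2,050.
Collector X's payoff = €2,550 − €2,050 = €500. All other bidders lose, so their payoff is 0.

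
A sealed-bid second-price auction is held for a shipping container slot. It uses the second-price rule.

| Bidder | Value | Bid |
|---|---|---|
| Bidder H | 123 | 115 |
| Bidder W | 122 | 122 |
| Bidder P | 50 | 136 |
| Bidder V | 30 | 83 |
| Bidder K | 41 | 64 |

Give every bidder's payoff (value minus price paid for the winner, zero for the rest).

Bidder H 0, Bidder W 0, Bidder P -72, Bidder V 0, Bidder K 0.

Ordered from highest: Bidder P 136, then Bidder W 122, then Bidder H 115, then Bidder V 83, then Bidder K 64.
Bidder P has the top bid and wins; the price is the second-highest bid, 122.
Bidder P's payoff = 50 − 122 = -72. All other bidders lose, so their payoff is 0.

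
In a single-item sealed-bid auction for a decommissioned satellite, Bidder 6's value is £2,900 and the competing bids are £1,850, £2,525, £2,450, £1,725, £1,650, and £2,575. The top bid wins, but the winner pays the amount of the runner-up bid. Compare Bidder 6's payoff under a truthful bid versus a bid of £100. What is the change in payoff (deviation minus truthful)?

The highest competing bid is £2,575.
Bidding truthfully at £2,900: Bidder 6 has the top bid, wins, and pays the second-highest bid £2,575. Payoff = £2,900 − £2,575 = £325.
Bidding £100: the top bid is £2,575 (a rival), so Bidder 6 loses. Payoff = £0.
Change = £0 − £325 = -£325.
This is the dominant-strategy logic: truthful bidding weakly beats any alternative.

Change in payoff: -£325.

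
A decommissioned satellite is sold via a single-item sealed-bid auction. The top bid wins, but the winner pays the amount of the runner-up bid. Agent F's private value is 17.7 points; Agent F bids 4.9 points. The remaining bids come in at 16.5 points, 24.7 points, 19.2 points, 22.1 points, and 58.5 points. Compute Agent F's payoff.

0.0 points

Highest competing bid: 58.5 points.
Agent F's bid 4.9 points is not the highest, so Agent F loses, pays nothing, and earns zero payoff.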